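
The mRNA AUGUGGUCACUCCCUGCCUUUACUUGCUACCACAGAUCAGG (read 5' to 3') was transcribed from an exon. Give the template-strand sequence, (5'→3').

Replace U with T to get the coding DNA strand: ATGTGGTCACTCCCTGCCTTTACTTGCTACCACAGATCAGG. The template strand is its reverse complement (complement TACACCAGTGAGGGACGGAAATGAACGATGGTGTCTAGTCC, then reverse).

5'-CCTGATCTGTGGTAGCAAGTAAAGGCAGGGAGTGACCACAT-3'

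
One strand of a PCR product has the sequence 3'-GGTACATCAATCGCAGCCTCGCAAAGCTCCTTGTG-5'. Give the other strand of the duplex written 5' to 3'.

The strand is given 3'→5', so its complement runs 5'→3' in the same left-to-right order: pair each base A↔T, G↔C.

5'-CCATGTAGTTAGCGTCGGAGCGTTTCGAGGAACAC-3'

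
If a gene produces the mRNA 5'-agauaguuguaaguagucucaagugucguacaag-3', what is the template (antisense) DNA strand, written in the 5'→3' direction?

Replace U with T to get the coding DNA strand: AGATAGTTGTAAGTAGTCTCAAGTGTCGTACAAG. The template strand is its reverse complement (complement TCTATCAACATTCATCAGAGTTCACAGCATGTTC, then reverse).

5′-CTTGTACGACACTTGAGACTACTTACAACTATCT-3′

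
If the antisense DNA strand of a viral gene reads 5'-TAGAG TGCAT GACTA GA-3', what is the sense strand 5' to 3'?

5'-TCTAGTCATGCACTCTA-3'

The coding strand is complementary and antiparallel to the template: take the complement (A↔T, G↔C) and reverse.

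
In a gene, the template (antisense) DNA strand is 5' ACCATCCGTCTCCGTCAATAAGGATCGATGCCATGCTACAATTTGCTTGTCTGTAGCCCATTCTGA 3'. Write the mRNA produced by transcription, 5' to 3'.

5'-UCAGAAUGGGCUACAGACAAGCAAAUUGUAGCAUGGCAUCGAUCCUUAUUGACGGAGACGGAUGGU-3'

RNA polymerase reads the template 3'→5' and synthesizes mRNA 5'→3' by base-pairing (A→U, T→A, G↔C). The complement of the template is TGGTAGGCAGAGGCAGTTATTCCTAGCTACGGTACGATGTTAAACGAACAGACATCGGGTAAGACT; antiparallel, so 5'→3' the coding strand is TCAGAATGGGCTACAGACAAGCAAATTGTAGCATGGCATCGATCCTTATTGACGGAGACGGATGGT. Replace T with U for the mRNA.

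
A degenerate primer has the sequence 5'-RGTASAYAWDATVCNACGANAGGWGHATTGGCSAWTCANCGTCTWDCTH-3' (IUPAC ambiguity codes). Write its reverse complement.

Standard pairs A↔T, G↔C; ambiguity codes pair R↔Y, W↔W, S↔S, D↔H, V↔B, N↔N. Complement (YCATSTRTWHTABGNTGCTNTCCWCDTAACCGSTWAGTNGCAGAWHGAD), then reverse for 5'→3'.

5'-DAGHWAGACGNTGAWTSGCCAATDCWCCTNTCGTNGBATHWTRTSTACY-3'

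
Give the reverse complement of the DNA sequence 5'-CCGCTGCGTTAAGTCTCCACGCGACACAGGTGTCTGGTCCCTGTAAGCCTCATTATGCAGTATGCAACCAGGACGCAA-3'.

Reading the sequence 3'→5' and pairing each base (A↔T, G↔C) gives the reverse complement directly.

5'-TTGCGTCCTGGTTGCATACTGCATAATGAGGCTTACAGGGACCAGACACCTGTGTCGCGTGGAGACTTAACGCAGCGG-3'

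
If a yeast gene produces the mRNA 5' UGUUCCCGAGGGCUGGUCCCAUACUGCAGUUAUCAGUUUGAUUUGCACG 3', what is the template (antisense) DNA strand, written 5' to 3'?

Replace U with T to get the coding DNA strand: TGTTCCCGAGGGCTGGTCCCATACTGCAGTTATCAGTTTGATTTGCACG. The template strand is its reverse complement (complement ACAAGGGCTCCCGACCAGGGTATGACGTCAATAGTCAAACTAAACGTGC, then reverse).

5'-CGTGCAAATCAAACTGATAACTGCAGTATGGGACCAGCCCTCGGGAACA-3'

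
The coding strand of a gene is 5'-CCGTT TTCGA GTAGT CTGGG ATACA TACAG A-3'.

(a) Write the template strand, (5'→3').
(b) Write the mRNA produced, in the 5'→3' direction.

(a) 5'-TCTGTATGTATCCCAGACTACTCGAAAACGG-3'
(b) 5'-CCGUUUUCGAGUAGUCUGGGAUACAUACAGA-3'

(a) The template strand is the reverse complement of the coding strand: complement GGCAAAAGCTCATCAGACCCTATGTATGTCT, then reverse.
(b) mRNA matches the coding strand with T→U.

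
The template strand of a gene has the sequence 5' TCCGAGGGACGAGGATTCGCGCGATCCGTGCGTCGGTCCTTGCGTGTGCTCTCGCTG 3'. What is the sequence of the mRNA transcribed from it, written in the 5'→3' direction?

RNA polymerase reads the template 3'→5' and synthesizes mRNA 5'→3' by base-pairing (A→U, T→A, G↔C). The complement of the template is AGGCTCCCTGCTCCTAAGCGCGCTAGGCACGCAGCCAGGAACGCACACGAGAGCGAC; antiparallel, so 5'→3' the coding strand is CAGCGAGAGCACACGCAAGGACCGACGCACGGATCGCGCGAATCCTCGTCCCTCGGA. Replace T with U for the mRNA.

5'-CAGCGAGAGCACACGCAAGGACCGACGCACGGAUCGCGCGAAUCCUCGUCCCUCGGA-3'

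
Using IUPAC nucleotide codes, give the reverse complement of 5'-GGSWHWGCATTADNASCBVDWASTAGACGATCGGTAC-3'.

5'-GTACCGATCGTCTASTWHBVGSTNHTAATGCWDWSCC-3'

Standard pairs A↔T, G↔C; ambiguity codes pair W↔W, S↔S, B↔V, D↔H, N↔N. Complement (CCSWDWCGTAATHNTSGVBHWTSATCTGCTAGCCATG), then reverse for 5'→3'.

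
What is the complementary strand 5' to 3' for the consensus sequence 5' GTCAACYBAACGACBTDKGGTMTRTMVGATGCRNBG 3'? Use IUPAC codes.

5′-CVNYGCATCBKAYAKACCMHAVGTCGTTVRGTTGAC-3′

Standard pairs A↔T, G↔C; ambiguity codes pair R↔Y, M↔K, B↔V, D↔H, N↔N. Complement (CAGTTGRVTTGCTGVAHMCCAKAYAKBCTACGYNVC), then reverse for 5'→3'.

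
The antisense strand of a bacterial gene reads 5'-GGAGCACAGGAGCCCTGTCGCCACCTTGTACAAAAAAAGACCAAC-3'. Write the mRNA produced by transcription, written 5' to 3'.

5′-GUUGGUCUUUUUUUGUACAAGGUGGCGACAGGGCUCCUGUGCUCC-3′

The mRNA has the sequence of the coding strand (reverse complement of the template) with T→U. Reverse complement of GGAGCACAGGAGCCCTGTCGCCACCTTGTACAAAAAAAGACCAAC is GTTGGTCTTTTTTTGTACAAGGTGGCGACAGGGCTCCTGTGCTCC; then T→U.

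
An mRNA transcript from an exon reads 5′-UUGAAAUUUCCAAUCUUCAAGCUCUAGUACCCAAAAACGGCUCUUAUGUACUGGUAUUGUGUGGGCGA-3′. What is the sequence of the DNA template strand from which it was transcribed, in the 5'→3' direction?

Replace U with T to get the coding DNA strand: TTGAAATTTCCAATCTTCAAGCTCTAGTACCCAAAAACGGCTCTTATGTACTGGTATTGTGTGGGCGA. The template strand is its reverse complement (complement AACTTTAAAGGTTAGAAGTTCGAGATCATGGGTTTTTGCCGAGAATACATGACCATAACACACCCGCT, then reverse).

5'-TCGCCCACACAATACCAGTACATAAGAGCCGTTTTTGGGTACTAGAGCTTGAAGATTGGAAATTTCAA-3'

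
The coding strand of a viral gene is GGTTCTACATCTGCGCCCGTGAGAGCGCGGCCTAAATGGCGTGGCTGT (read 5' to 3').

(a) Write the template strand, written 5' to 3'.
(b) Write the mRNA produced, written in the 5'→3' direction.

(a) 5′-ACAGCCACGCCATTTAGGCCGCGCTCTCACGGGCGCAGATGTAGAACC-3′
(b) 5'-GGUUCUACAUCUGCGCCCGUGAGAGCGCGGCCUAAAUGGCGUGGCUGU-3'

(a) The template strand is the reverse complement of the coding strand: complement CCAAGATGTAGACGCGGGCACTCTCGCGCCGGATTTACCGCACCGACA, then reverse.
(b) mRNA matches the coding strand with T→U.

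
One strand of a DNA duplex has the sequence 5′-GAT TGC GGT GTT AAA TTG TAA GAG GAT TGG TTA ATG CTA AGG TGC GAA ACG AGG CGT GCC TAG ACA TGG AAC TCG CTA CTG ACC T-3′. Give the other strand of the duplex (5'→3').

5'-AGGTCAGTAGCGAGTTCCATGTCTAGGCACGCCTCGTTTCGCACCTTAGCATTAACCAATCCTCTTACAATTTAACACCGCAATC-3'

The complement of GATTGCGGTGTTAAATTGTAAGAGGATTGGTTAATGCTAAGGTGCGAAACGAGGCGTGCCTAGACATGGAACTCGCTACTGACCT is CTAACGCCACAATTTAACATTCTCCTAACCAATTACGATTCCACGCTTTGCTCCGCACGGATCTGTACCTTGAGCGATGACTGGA (A↔T, G↔C). DNA strands are antiparallel, so the complementary strand runs 3'→5'; reversing gives the 5'→3' form.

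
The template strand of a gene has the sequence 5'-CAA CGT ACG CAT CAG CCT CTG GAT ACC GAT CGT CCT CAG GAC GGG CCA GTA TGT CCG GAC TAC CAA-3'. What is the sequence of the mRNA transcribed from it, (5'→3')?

The mRNA has the sequence of the coding strand (reverse complement of the template) with T→U. Reverse complement of CAACGTACGCATCAGCCTCTGGATACCGATCGTCCTCAGGACGGGCCAGTATGTCCGGACTACCAA is TTGGTAGTCCGGACATACTGGCCCGTCCTGAGGACGATCGGTATCCAGAGGCTGATGCGTACGTTG; then T→U.

5'-UUGGUAGUCCGGACAUACUGGCCCGUCCUGAGGACGAUCGGUAUCCAGAGGCUGAUGCGUACGUUG-3'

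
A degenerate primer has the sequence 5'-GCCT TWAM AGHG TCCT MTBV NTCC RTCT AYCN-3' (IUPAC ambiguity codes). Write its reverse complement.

Standard pairs A↔T, G↔C; ambiguity codes pair R↔Y, M↔K, W↔W, B↔V, H↔D, N↔N. Complement (CGGAAWTKTCDCAGGAKAVBNAGGYAGATRGN), then reverse for 5'→3'.

5'-NGRTAGAYGGANBVAKAGGACDCTKTWAAGGC-3'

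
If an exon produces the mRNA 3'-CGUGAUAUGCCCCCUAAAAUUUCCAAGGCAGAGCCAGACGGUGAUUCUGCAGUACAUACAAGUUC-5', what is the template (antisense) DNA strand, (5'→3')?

5'-GCACTATACGGGGGATTTTAAAGGTTCCGTCTCGGTCTGCCACTAAGACGTCATGTATGTTCAAG-3'

Written 5'→3' the mRNA is CUUGAACAUACAUGACGUCUUAGUGGCAGACCGAGACGGAACCUUUAAAAUCCCCCGUAUAGUGC, so the coding DNA strand is CTTGAACATACATGACGTCTTAGTGGCAGACCGAGACGGAACCTTTAAAATCCCCCGTATAGTGC. The template is its reverse complement.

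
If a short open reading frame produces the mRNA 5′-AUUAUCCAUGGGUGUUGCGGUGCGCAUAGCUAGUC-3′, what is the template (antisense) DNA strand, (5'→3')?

5′-GACTAGCTATGCGCACCGCAACACCCATGGATAAT-3′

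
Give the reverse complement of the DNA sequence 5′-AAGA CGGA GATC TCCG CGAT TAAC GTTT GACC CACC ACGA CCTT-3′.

5'-AAGGTCGTGGTGGGTCAAACGTTAATCGCGGAGATCTCCGTCTT-3'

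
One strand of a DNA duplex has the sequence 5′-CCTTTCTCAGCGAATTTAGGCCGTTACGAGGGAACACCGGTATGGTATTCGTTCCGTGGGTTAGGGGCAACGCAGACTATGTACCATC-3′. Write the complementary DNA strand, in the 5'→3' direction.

Pairing A↔T and G↔C gives GGAAAGAGTCGCTTAAATCCGGCAATGCTCCCTTGTGGCCATACCATAAGCAAGGCACCCAATCCCCGTTGCGTCTGATACATGGTAG, running 3'→5'. Reverse for the 5'→3' convention.

5′-GATGGTACATAGTCTGCGTTGCCCCTAACCCACGGAACGAATACCATACCGGTGTTCCCTCGTAACGGCCTAAATTCGCTGAGAAAGG-3′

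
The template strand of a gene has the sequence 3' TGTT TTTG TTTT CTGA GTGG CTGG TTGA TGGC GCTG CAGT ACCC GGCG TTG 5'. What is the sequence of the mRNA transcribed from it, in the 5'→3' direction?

Reading the template 3'→5' as shown, RNA polymerase pairs each base (A→U, T→A, G↔C) to build mRNA 5'→3' directly.

5'-ACAAAAACAAAAGACUCACCGACCAACUACCGCGACGUCAUGGGCCGCAAC-3'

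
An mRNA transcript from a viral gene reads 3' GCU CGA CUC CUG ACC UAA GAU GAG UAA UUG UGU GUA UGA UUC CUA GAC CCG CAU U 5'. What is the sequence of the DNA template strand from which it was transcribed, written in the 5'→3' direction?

Written 5'→3' the mRNA is UUACGCCCAGAUCCUUAGUAUGUGUGUUAAUGAGUAGAAUCCAGUCCUCAGCUCG, so the coding DNA strand is TTACGCCCAGATCCTTAGTATGTGTGTTAATGAGTAGAATCCAGTCCTCAGCTCG. The template is its reverse complement.

5'-CGAGCTGAGGACTGGATTCTACTCATTAACACACATACTAAGGATCTGGGCGTAA-3'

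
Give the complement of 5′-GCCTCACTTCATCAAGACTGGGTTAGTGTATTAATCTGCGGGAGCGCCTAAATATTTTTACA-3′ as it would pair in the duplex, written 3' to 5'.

3'-CGGAGTGAAGTAGTTCTGACCCAATCACATAATTAGACGCCCTCGCGGATTTATAAAAATGT-5'

Base-pairing A↔T, G↔C gives the complement. The complementary strand is antiparallel, so paired with a 5'→3' strand it runs 3'→5'.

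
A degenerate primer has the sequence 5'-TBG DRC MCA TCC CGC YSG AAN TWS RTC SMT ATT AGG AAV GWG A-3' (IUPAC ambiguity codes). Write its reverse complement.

5'-TCWCBTTCCTAATAKSGAYSWANTTCSRGCGGGATGKGYHCVA-3'

Standard pairs A↔T, G↔C; ambiguity codes pair R↔Y, M↔K, W↔W, S↔S, B↔V, D↔H, N↔N. Complement (AVCHYGKGTAGGGCGRSCTTNAWSYAGSKATAATCCTTBCWCT), then reverse for 5'→3'.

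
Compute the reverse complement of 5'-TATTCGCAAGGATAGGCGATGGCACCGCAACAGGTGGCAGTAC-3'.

Reading the sequence 3'→5' and pairing each base (A↔T, G↔C) gives the reverse complement directly.

5'-GTACTGCCACCTGTTGCGGTGCCATCGCCTATCCTTGCGAATA-3'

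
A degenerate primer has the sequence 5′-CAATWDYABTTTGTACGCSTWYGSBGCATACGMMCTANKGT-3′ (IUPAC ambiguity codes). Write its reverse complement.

5'-ACMNTAGKKCGTATGCVSCRWASGCGTACAAAVTRHWATTG-3'

Standard pairs A↔T, G↔C; ambiguity codes pair Y↔R, M↔K, W↔W, S↔S, B↔V, D↔H, N↔N. Complement (GTTAWHRTVAAACATGCGSAWRCSVCGTATGCKKGATNMCA), then reverse for 5'→3'.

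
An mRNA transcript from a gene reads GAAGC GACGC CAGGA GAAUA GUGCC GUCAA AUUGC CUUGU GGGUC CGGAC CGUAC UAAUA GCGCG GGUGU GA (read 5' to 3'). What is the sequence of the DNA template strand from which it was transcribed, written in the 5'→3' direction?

Replace U with T to get the coding DNA strand: GAAGCGACGCCAGGAGAATAGTGCCGTCAAATTGCCTTGTGGGTCCGGACCGTACTAATAGCGCGGGTGTGA. The template strand is its reverse complement (complement CTTCGCTGCGGTCCTCTTATCACGGCAGTTTAACGGAACACCCAGGCCTGGCATGATTATCGCGCCCACACT, then reverse).

5'-TCACACCCGCGCTATTAGTACGGTCCGGACCCACAAGGCAATTTGACGGCACTATTCTCCTGGCGTCGCTTC-3'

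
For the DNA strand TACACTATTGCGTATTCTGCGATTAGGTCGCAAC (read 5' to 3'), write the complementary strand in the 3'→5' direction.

Base-pairing A↔T, G↔C gives the complement. The complementary strand is antiparallel, so paired with a 5'→3' strand it runs 3'→5'.

3'-ATGTGATAACGCATAAGACGCTAATCCAGCGTTG-5'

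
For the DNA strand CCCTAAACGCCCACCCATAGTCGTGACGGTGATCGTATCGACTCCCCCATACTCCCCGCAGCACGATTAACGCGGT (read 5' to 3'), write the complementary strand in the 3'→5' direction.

Base-pairing A↔T, G↔C gives the complement. The complementary strand is antiparallel, so paired with a 5'→3' strand it runs 3'→5'.

3'-GGGATTTGCGGGTGGGTATCAGCACTGCCACTAGCATAGCTGAGGGGGTATGAGGGGCGTCGTGCTAATTGCGCCA-5'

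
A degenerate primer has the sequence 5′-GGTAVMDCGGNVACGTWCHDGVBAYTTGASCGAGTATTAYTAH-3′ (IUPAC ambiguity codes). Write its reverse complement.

5'-DTARTAATACTCGSTCAARTVBCHDGWACGTBNCCGHKBTACC-3'

Standard pairs A↔T, G↔C; ambiguity codes pair Y↔R, M↔K, W↔W, S↔S, B↔V, D↔H, N↔N. Complement (CCATBKHGCCNBTGCAWGDHCBVTRAACTSGCTCATAATRATD), then reverse for 5'→3'.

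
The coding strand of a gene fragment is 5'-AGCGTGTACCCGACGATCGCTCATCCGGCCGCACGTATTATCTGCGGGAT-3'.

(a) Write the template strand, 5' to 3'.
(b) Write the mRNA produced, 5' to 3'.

(a) The template strand is the reverse complement of the coding strand: complement TCGCACATGGGCTGCTAGCGAGTAGGCCGGCGTGCATAATAGACGCCCTA, then reverse.
(b) mRNA matches the coding strand with T→U.

(a) 5'-ATCCCGCAGATAATACGTGCGGCCGGATGAGCGATCGTCGGGTACACGCT-3'
(b) 5'-AGCGUGUACCCGACGAUCGCUCAUCCGGCCGCACGUAUUAUCUGCGGGAU-3'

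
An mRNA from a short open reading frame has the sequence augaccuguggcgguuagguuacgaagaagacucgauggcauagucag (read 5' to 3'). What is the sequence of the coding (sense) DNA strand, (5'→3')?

The coding DNA strand has the same 5'→3' sequence as the mRNA with U replaced by T.

5'-ATGACCTGTGGCGGTTAGGTTACGAAGAAGACTCGATGGCATAGTCAG-3'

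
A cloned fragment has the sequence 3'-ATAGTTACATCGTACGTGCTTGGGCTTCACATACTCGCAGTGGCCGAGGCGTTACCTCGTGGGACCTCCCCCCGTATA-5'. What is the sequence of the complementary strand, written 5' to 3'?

The strand is given 3'→5', so its complement runs 5'→3' in the same left-to-right order: pair each base A↔T, G↔C.

5′-TATCAATGTAGCATGCACGAACCCGAAGTGTATGAGCGTCACCGGCTCCGCAATGGAGCACCCTGGAGGGGGGCATAT-3′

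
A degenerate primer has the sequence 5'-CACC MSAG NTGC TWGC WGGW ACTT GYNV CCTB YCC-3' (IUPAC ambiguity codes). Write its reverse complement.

Standard pairs A↔T, G↔C; ambiguity codes pair Y↔R, M↔K, W↔W, S↔S, B↔V, N↔N. Complement (GTGGKSTCNACGAWCGWCCWTGAACRNBGGAVRGG), then reverse for 5'→3'.

5'-GGRVAGGBNRCAAGTWCCWGCWAGCANCTSKGGTG-3'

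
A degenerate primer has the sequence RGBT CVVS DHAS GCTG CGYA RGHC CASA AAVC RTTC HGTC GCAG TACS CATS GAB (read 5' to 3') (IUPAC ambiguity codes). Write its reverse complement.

5'-VTCSATGSGTACTGCGACDGAAYGBTTTSTGGDCYTRCGCAGCSTDHSBBGAVCY-3'

Standard pairs A↔T, G↔C; ambiguity codes pair R↔Y, S↔S, B↔V, D↔H. Complement (YCVAGBBSHDTSCGACGCRTYCDGGTSTTTBGYAAGDCAGCGTCATGSGTASCTV), then reverse for 5'→3'.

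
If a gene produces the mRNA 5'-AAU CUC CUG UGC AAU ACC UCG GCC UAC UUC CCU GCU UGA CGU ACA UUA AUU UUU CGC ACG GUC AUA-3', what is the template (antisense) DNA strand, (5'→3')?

5'-TATGACCGTGCGAAAAATTAATGTACGTCAAGCAGGGAAGTAGGCCGAGGTATTGCACAGGAGATT-3'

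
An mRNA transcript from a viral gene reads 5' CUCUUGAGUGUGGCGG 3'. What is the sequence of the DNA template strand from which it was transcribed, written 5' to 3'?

Replace U with T to get the coding DNA strand: CTCTTGAGTGTGGCGG. The template strand is its reverse complement (complement GAGAACTCACACCGCC, then reverse).

5'-CCGCCACACTCAAGAG-3'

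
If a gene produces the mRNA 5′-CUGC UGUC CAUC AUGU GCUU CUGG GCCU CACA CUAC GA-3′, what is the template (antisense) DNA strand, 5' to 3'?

5'-TCGTAGTGTGAGGCCCAGAAGCACATGATGGACAGCAG-3'

Replace U with T to get the coding DNA strand: CTGCTGTCCATCATGTGCTTCTGGGCCTCACACTACGA. The template strand is its reverse complement (complement GACGACAGGTAGTACACGAAGACCCGGAGTGTGATGCT, then reverse).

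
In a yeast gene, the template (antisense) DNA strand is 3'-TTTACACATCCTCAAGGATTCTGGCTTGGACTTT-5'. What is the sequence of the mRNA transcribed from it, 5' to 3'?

5'-AAAUGUGUAGGAGUUCCUAAGACCGAACCUGAAA-3'

Reading the template 3'→5' as shown, RNA polymerase pairs each base (A→U, T→A, G↔C) to build mRNA 5'→3' directly.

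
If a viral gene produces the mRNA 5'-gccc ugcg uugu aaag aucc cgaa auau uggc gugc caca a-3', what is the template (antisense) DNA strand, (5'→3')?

Replace U with T to get the coding DNA strand: GCCCTGCGTTGTAAAGATCCCGAAATATTGGCGTGCCACAA. The template strand is its reverse complement (complement CGGGACGCAACATTTCTAGGGCTTTATAACCGCACGGTGTT, then reverse).

5'-TTGTGGCACGCCAATATTTCGGGATCTTTACAACGCAGGGC-3'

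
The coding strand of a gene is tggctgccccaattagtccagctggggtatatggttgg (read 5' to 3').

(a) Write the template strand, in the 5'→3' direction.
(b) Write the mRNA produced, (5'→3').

(a) 5'-CCAACCATATACCCCAGCTGGACTAATTGGGGCAGCCA-3'
(b) 5'-UGGCUGCCCCAAUUAGUCCAGCUGGGGUAUAUGGUUGG-3'

(a) The template strand is the reverse complement of the coding strand: complement ACCGACGGGGTTAATCAGGTCGACCCCATATACCAACC, then reverse.
(b) mRNA matches the coding strand with T→U.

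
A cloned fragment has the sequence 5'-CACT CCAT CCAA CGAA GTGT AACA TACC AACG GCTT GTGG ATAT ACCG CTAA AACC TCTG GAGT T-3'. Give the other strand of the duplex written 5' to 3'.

5'-AACTCCAGAGGTTTTAGCGGTATATCCACAAGCCGTTGGTATGTTACACTTCGTTGGATGGAGTG-3'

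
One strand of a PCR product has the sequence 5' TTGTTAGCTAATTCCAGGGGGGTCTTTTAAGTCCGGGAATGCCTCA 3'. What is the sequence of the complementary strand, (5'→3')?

5'-TGAGGCATTCCCGGACTTAAAAGACCCCCCTGGAATTAGCTAACAA-3'

The complement of TTGTTAGCTAATTCCAGGGGGGTCTTTTAAGTCCGGGAATGCCTCA is AACAATCGATTAAGGTCCCCCCAGAAAATTCAGGCCCTTACGGAGT (A↔T, G↔C). DNA strands are antiparallel, so the complementary strand runs 3'→5'; reversing gives the 5'→3' form.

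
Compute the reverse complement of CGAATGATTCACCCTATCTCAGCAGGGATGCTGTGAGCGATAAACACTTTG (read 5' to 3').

Complement each base (A↔T, G↔C): GCTTACTAAGTGGGATAGAGTCGTCCCTACGACACTCGCTATTTGTGAAAC. Then reverse.

5'-CAAAGTGTTTATCGCTCACAGCATCCCTGCTGAGATAGGGTGAATCATTCG-3'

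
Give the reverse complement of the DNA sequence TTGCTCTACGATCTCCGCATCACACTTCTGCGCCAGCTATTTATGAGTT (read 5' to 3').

Complement each base (A↔T, G↔C): AACGAGATGCTAGAGGCGTAGTGTGAAGACGCGGTCGATAAATACTCAA. Then reverse.

5'-AACTCATAAATAGCTGGCGCAGAAGTGTGATGCGGAGATCGTAGAGCAA-3'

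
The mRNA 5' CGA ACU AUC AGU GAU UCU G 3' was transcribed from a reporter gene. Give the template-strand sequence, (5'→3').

Replace U with T to get the coding DNA strand: CGAACTATCAGTGATTCTG. The template strand is its reverse complement (complement GCTTGATAGTCACTAAGAC, then reverse).

5′-CAGAATCACTGATAGTTCG-3′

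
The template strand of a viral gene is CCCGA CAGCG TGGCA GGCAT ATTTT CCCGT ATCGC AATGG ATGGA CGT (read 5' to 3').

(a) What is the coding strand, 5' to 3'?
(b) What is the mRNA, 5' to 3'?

(a) The coding strand is the reverse complement of the template: complement GGGCTGTCGCACCGTCCGTATAAAAGGGCATAGCGTTACCTACCTGCA, then reverse.
(b) mRNA has the coding-strand sequence with T→U.

(a) 5'-ACGTCCATCCATTGCGATACGGGAAAATATGCCTGCCACGCTGTCGGG-3'
(b) 5′-ACGUCCAUCCAUUGCGAUACGGGAAAAUAUGCCUGCCACGCUGUCGGG-3′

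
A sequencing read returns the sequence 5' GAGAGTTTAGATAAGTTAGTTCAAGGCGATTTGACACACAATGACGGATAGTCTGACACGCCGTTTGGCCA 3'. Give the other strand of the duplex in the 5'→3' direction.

Pairing A↔T and G↔C gives CTCTCAAATCTATTCAATCAAGTTCCGCTAAACTGTGTGTTACTGCCTATCAGACTGTGCGGCAAACCGGT, running 3'→5'. Reverse for the 5'→3' convention.

5'-TGGCCAAACGGCGTGTCAGACTATCCGTCATTGTGTGTCAAATCGCCTTGAACTAACTTATCTAAACTCTC-3'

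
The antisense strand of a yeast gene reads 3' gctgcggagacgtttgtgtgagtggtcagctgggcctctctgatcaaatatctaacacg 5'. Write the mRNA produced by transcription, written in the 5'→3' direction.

Reading the template 3'→5' as shown, RNA polymerase pairs each base (A→U, T→A, G↔C) to build mRNA 5'→3' directly.

5'-CGACGCCUCUGCAAACACACUCACCAGUCGACCCGGAGAGACUAGUUUAUAGAUUGUGC-3'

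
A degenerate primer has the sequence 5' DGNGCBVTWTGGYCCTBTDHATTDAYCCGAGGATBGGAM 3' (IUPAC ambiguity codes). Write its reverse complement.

Standard pairs A↔T, G↔C; ambiguity codes pair Y↔R, M↔K, W↔W, B↔V, D↔H, N↔N. Complement (HCNCGVBAWACCRGGAVAHDTAAHTRGGCTCCTAVCCTK), then reverse for 5'→3'.

5'-KTCCVATCCTCGGRTHAATDHAVAGGRCCAWABVGCNCH-3'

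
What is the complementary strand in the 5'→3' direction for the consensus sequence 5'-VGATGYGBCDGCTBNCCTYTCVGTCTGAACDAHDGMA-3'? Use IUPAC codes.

Standard pairs A↔T, G↔C; ambiguity codes pair Y↔R, M↔K, B↔V, D↔H, N↔N. Complement (BCTACRCVGHCGAVNGGARAGBCAGACTTGHTDHCKT), then reverse for 5'→3'.

5'-TKCHDTHGTTCAGACBGARAGGNVAGCHGVCRCATCB-3'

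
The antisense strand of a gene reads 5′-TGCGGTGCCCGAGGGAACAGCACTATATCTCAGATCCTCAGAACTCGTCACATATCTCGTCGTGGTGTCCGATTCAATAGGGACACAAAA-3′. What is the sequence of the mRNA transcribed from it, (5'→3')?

RNA polymerase reads the template 3'→5' and synthesizes mRNA 5'→3' by base-pairing (A→U, T→A, G↔C). The complement of the template is ACGCCACGGGCTCCCTTGTCGTGATATAGAGTCTAGGAGTCTTGAGCAGTGTATAGAGCAGCACCACAGGCTAAGTTATCCCTGTGTTTT; antiparallel, so 5'→3' the coding strand is TTTTGTGTCCCTATTGAATCGGACACCACGACGAGATATGTGACGAGTTCTGAGGATCTGAGATATAGTGCTGTTCCCTCGGGCACCGCA. Replace T with U for the mRNA.

5'-UUUUGUGUCCCUAUUGAAUCGGACACCACGACGAGAUAUGUGACGAGUUCUGAGGAUCUGAGAUAUAGUGCUGUUCCCUCGGGCACCGCA-3'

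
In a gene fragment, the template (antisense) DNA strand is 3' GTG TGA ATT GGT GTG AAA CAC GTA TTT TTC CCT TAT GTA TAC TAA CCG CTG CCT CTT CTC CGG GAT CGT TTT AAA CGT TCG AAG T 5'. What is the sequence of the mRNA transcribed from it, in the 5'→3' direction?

5′-CACACUUAACCACACUUUGUGCAUAAAAAGGGAAUACAUAUGAUUGGCGACGGAGAAGAGGCCCUAGCAAAAUUUGCAAGCUUCA-3′

Reading the template 3'→5' as shown, RNA polymerase pairs each base (A→U, T→A, G↔C) to build mRNA 5'→3' directly.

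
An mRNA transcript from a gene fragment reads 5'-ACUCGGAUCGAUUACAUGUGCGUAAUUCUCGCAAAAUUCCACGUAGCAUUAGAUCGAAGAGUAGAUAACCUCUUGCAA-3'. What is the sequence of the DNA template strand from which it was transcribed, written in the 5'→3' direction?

Replace U with T to get the coding DNA strand: ACTCGGATCGATTACATGTGCGTAATTCTCGCAAAATTCCACGTAGCATTAGATCGAAGAGTAGATAACCTCTTGCAA. The template strand is its reverse complement (complement TGAGCCTAGCTAATGTACACGCATTAAGAGCGTTTTAAGGTGCATCGTAATCTAGCTTCTCATCTATTGGAGAACGTT, then reverse).

5′-TTGCAAGAGGTTATCTACTCTTCGATCTAATGCTACGTGGAATTTTGCGAGAATTACGCACATGTAATCGATCCGAGT-3′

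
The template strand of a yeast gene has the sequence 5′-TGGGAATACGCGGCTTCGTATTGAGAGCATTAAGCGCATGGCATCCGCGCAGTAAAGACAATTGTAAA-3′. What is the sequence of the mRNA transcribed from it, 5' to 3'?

The mRNA has the sequence of the coding strand (reverse complement of the template) with T→U. Reverse complement of TGGGAATACGCGGCTTCGTATTGAGAGCATTAAGCGCATGGCATCCGCGCAGTAAAGACAATTGTAAA is TTTACAATTGTCTTTACTGCGCGGATGCCATGCGCTTAATGCTCTCAATACGAAGCCGCGTATTCCCA; then T→U.

5'-UUUACAAUUGUCUUUACUGCGCGGAUGCCAUGCGCUUAAUGCUCUCAAUACGAAGCCGCGUAUUCCCA-3'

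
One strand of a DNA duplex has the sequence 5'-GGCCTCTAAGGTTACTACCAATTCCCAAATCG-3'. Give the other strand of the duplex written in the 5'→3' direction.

The complement of GGCCTCTAAGGTTACTACCAATTCCCAAATCG is CCGGAGATTCCAATGATGGTTAAGGGTTTAGC (A↔T, G↔C). DNA strands are antiparallel, so the complementary strand runs 3'→5'; reversing gives the 5'→3' form.

5'-CGATTTGGGAATTGGTAGTAACCTTAGAGGCC-3'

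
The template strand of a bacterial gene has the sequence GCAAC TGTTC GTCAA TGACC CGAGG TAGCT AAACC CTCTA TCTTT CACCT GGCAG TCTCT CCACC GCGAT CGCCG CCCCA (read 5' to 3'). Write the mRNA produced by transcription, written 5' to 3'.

5'-UGGGGCGGCGAUCGCGGUGGAGAGACUGCCAGGUGAAAGAUAGAGGGUUUAGCUACCUCGGGUCAUUGACGAACAGUUGC-3'

RNA polymerase reads the template 3'→5' and synthesizes mRNA 5'→3' by base-pairing (A→U, T→A, G↔C). The complement of the template is CGTTGACAAGCAGTTACTGGGCTCCATCGATTTGGGAGATAGAAAGTGGACCGTCAGAGAGGTGGCGCTAGCGGCGGGGT; antiparallel, so 5'→3' the coding strand is TGGGGCGGCGATCGCGGTGGAGAGACTGCCAGGTGAAAGATAGAGGGTTTAGCTACCTCGGGTCATTGACGAACAGTTGC. Replace T with U for the mRNA.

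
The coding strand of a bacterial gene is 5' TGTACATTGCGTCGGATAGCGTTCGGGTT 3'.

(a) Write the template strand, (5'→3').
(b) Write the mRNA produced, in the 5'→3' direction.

(a) 5'-AACCCGAACGCTATCCGACGCAATGTACA-3'
(b) 5'-UGUACAUUGCGUCGGAUAGCGUUCGGGUU-3'

(a) The template strand is the reverse complement of the coding strand: complement ACATGTAACGCAGCCTATCGCAAGCCCAA, then reverse.
(b) mRNA matches the coding strand with T→U.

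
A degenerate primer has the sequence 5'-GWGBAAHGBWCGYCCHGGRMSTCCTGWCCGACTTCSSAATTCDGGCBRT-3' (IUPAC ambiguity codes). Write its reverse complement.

Standard pairs A↔T, G↔C; ambiguity codes pair R↔Y, M↔K, W↔W, S↔S, B↔V, D↔H. Complement (CWCVTTDCVWGCRGGDCCYKSAGGACWGGCTGAAGSSTTAAGHCCGVYA), then reverse for 5'→3'.

5′-AYVGCCHGAATTSSGAAGTCGGWCAGGASKYCCDGGRCGWVCDTTVCWC-3′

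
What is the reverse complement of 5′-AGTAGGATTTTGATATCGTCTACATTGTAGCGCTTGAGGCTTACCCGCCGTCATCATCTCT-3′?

Complement each base (A↔T, G↔C): TCATCCTAAAACTATAGCAGATGTAACATCGCGAACTCCGAATGGGCGGCAGTAGTAGAGA. Then reverse.

5'-AGAGATGATGACGGCGGGTAAGCCTCAAGCGCTACAATGTAGACGATATCAAAATCCTACT-3'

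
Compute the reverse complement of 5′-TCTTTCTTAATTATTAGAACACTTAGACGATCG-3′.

Reading the sequence 3'→5' and pairing each base (A↔T, G↔C) gives the reverse complement directly.

5'-CGATCGTCTAAGTGTTCTAATAATTAAGAAAGA-3'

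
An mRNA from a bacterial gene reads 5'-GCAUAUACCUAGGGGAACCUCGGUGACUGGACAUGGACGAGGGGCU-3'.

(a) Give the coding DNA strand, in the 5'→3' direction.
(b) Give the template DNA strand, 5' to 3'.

(a) The coding strand matches the mRNA with U→T.
(b) The template strand is the reverse complement of the coding strand.

(a) 5'-GCATATACCTAGGGGAACCTCGGTGACTGGACATGGACGAGGGGCT-3'
(b) 5'-AGCCCCTCGTCCATGTCCAGTCACCGAGGTTCCCCTAGGTATATGC-3'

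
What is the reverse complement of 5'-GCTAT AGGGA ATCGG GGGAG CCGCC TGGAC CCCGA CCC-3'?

5'-GGGTCGGGGTCCAGGCGGCTCCCCCGATTCCCTATAGC-3'

Complement each base (A↔T, G↔C): CGATATCCCTTAGCCCCCTCGGCGGACCTGGGGCTGGG. Then reverse.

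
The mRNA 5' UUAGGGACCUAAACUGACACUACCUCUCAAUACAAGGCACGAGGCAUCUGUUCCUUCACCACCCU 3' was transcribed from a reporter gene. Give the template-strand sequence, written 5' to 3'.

Replace U with T to get the coding DNA strand: TTAGGGACCTAAACTGACACTACCTCTCAATACAAGGCACGAGGCATCTGTTCCTTCACCACCCT. The template strand is its reverse complement (complement AATCCCTGGATTTGACTGTGATGGAGAGTTATGTTCCGTGCTCCGTAGACAAGGAAGTGGTGGGA, then reverse).

5'-AGGGTGGTGAAGGAACAGATGCCTCGTGCCTTGTATTGAGAGGTAGTGTCAGTTTAGGTCCCTAA-3'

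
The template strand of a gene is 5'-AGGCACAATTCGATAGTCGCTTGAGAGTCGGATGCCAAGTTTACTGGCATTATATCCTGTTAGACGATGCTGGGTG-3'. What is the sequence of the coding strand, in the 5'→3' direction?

The coding strand is complementary and antiparallel to the template: take the complement (A↔T, G↔C) and reverse.

5′-CACCCAGCATCGTCTAACAGGATATAATGCCAGTAAACTTGGCATCCGACTCTCAAGCGACTATCGAATTGTGCCT-3′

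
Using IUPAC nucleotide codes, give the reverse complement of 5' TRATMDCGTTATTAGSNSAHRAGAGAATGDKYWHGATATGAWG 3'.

Standard pairs A↔T, G↔C; ambiguity codes pair R↔Y, M↔K, W↔W, S↔S, D↔H, N↔N. Complement (AYTAKHGCAATAATCSNSTDYTCTCTTACHMRWDCTATACTWC), then reverse for 5'→3'.

5′-CWTCATATCDWRMHCATTCTCTYDTSNSCTAATAACGHKATYA-3′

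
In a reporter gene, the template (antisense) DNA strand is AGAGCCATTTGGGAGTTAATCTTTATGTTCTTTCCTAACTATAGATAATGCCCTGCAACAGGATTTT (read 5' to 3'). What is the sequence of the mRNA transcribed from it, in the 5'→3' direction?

The mRNA has the sequence of the coding strand (reverse complement of the template) with T→U. Reverse complement of AGAGCCATTTGGGAGTTAATCTTTATGTTCTTTCCTAACTATAGATAATGCCCTGCAACAGGATTTT is AAAATCCTGTTGCAGGGCATTATCTATAGTTAGGAAAGAACATAAAGATTAACTCCCAAATGGCTCT; then T→U.

5'-AAAAUCCUGUUGCAGGGCAUUAUCUAUAGUUAGGAAAGAACAUAAAGAUUAACUCCCAAAUGGCUCU-3'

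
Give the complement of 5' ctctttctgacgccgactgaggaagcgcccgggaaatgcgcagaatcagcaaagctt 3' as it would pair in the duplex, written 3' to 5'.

Base-pairing A↔T, G↔C gives the complement. The complementary strand is antiparallel, so paired with a 5'→3' strand it runs 3'→5'.

3'-GAGAAAGACTGCGGCTGACTCCTTCGCGGGCCCTTTACGCGTCTTAGTCGTTTCGAA-5'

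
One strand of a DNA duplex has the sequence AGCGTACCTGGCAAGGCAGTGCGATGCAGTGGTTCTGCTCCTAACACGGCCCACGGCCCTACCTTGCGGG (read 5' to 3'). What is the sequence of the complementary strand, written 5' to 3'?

The complement of AGCGTACCTGGCAAGGCAGTGCGATGCAGTGGTTCTGCTCCTAACACGGCCCACGGCCCTACCTTGCGGG is TCGCATGGACCGTTCCGTCACGCTACGTCACCAAGACGAGGATTGTGCCGGGTGCCGGGATGGAACGCCC (A↔T, G↔C). DNA strands are antiparallel, so the complementary strand runs 3'→5'; reversing gives the 5'→3' form.

5'-CCCGCAAGGTAGGGCCGTGGGCCGTGTTAGGAGCAGAACCACTGCATCGCACTGCCTTGCCAGGTACGCT-3'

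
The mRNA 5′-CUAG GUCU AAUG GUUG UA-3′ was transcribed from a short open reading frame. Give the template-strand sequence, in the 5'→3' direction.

5'-TACAACCATTAGACCTAG-3'

Replace U with T to get the coding DNA strand: CTAGGTCTAATGGTTGTA. The template strand is its reverse complement (complement GATCCAGATTACCAACAT, then reverse).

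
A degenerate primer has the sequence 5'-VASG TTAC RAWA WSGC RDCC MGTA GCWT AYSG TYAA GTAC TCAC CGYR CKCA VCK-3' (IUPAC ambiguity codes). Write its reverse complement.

5'-MGBTGMGYRCGGTGAGTACTTRACSRTAWGCTACKGGHYGCSWTWTYGTAACSTB-3'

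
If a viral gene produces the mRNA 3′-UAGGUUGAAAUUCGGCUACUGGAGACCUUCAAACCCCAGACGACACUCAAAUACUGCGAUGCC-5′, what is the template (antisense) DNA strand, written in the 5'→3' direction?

Written 5'→3' the mRNA is CCGUAGCGUCAUAAACUCACAGCAGACCCCAAACUUCCAGAGGUCAUCGGCUUAAAGUUGGAU, so the coding DNA strand is CCGTAGCGTCATAAACTCACAGCAGACCCCAAACTTCCAGAGGTCATCGGCTTAAAGTTGGAT. The template is its reverse complement.

5'-ATCCAACTTTAAGCCGATGACCTCTGGAAGTTTGGGGTCTGCTGTGAGTTTATGACGCTACGG-3'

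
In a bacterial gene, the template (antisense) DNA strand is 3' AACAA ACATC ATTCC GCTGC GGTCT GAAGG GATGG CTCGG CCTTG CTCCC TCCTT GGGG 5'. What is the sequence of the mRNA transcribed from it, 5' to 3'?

5'-UUGUUUGUAGUAAGGCGACGCCAGACUUCCCUACCGAGCCGGAACGAGGGAGGAACCCC-3'

Reading the template 3'→5' as shown, RNA polymerase pairs each base (A→U, T→A, G↔C) to build mRNA 5'→3' directly.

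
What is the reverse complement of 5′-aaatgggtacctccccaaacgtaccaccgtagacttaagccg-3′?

5'-CGGCTTAAGTCTACGGTGGTACGTTTGGGGAGGTACCCATTT-3'

Complement each base (A↔T, G↔C): TTTACCCATGGAGGGGTTTGCATGGTGGCATCTGAATTCGGC. Then reverse.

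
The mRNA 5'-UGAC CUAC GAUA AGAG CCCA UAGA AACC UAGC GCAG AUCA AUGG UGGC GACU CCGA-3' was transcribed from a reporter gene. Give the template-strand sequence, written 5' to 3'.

Replace U with T to get the coding DNA strand: TGACCTACGATAAGAGCCCATAGAAACCTAGCGCAGATCAATGGTGGCGACTCCGA. The template strand is its reverse complement (complement ACTGGATGCTATTCTCGGGTATCTTTGGATCGCGTCTAGTTACCACCGCTGAGGCT, then reverse).

5'-TCGGAGTCGCCACCATTGATCTGCGCTAGGTTTCTATGGGCTCTTATCGTAGGTCA-3'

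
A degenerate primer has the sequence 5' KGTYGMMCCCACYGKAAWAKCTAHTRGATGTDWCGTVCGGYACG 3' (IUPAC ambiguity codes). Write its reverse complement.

5'-CGTRCCGBACGWHACATCYADTAGMTWTTMCRGTGGGKKCRACM-3'

Standard pairs A↔T, G↔C; ambiguity codes pair R↔Y, M↔K, W↔W, D↔H, V↔B. Complement (MCARCKKGGGTGRCMTTWTMGATDAYCTACAHWGCABGCCRTGC), then reverse for 5'→3'.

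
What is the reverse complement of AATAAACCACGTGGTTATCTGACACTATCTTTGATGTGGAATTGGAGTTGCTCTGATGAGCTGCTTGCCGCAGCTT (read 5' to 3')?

Complement each base (A↔T, G↔C): TTATTTGGTGCACCAATAGACTGTGATAGAAACTACACCTTAACCTCAACGAGACTACTCGACGAACGGCGTCGAA. Then reverse.

5'-AAGCTGCGGCAAGCAGCTCATCAGAGCAACTCCAATTCCACATCAAAGATAGTGTCAGATAACCACGTGGTTTATT-3'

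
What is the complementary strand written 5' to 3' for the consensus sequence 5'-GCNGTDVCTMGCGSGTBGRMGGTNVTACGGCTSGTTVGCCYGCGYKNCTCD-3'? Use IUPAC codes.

Standard pairs A↔T, G↔C; ambiguity codes pair R↔Y, M↔K, S↔S, B↔V, D↔H, N↔N. Complement (CGNCAHBGAKCGCSCAVCYKCCANBATGCCGASCAABCGGRCGCRMNGAGH), then reverse for 5'→3'.

5'-HGAGNMRCGCRGGCBAACSAGCCGTABNACCKYCVACSCGCKAGBHACNGC-3'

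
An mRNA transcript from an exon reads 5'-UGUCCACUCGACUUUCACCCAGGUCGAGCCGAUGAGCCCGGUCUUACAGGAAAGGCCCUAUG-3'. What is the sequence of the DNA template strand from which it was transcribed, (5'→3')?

5'-CATAGGGCCTTTCCTGTAAGACCGGGCTCATCGGCTCGACCTGGGTGAAAGTCGAGTGGACA-3'

Replace U with T to get the coding DNA strand: TGTCCACTCGACTTTCACCCAGGTCGAGCCGATGAGCCCGGTCTTACAGGAAAGGCCCTATG. The template strand is its reverse complement (complement ACAGGTGAGCTGAAAGTGGGTCCAGCTCGGCTACTCGGGCCAGAATGTCCTTTCCGGGATAC, then reverse).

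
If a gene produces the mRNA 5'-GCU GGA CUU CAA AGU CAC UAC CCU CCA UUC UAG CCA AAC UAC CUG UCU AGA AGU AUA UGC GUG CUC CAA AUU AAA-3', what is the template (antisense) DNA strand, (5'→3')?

5'-TTTAATTTGGAGCACGCATATACTTCTAGACAGGTAGTTTGGCTAGAATGGAGGGTAGTGACTTTGAAGTCCAGC-3'

Replace U with T to get the coding DNA strand: GCTGGACTTCAAAGTCACTACCCTCCATTCTAGCCAAACTACCTGTCTAGAAGTATATGCGTGCTCCAAATTAAA. The template strand is its reverse complement (complement CGACCTGAAGTTTCAGTGATGGGAGGTAAGATCGGTTTGATGGACAGATCTTCATATACGCACGAGGTTTAATTT, then reverse).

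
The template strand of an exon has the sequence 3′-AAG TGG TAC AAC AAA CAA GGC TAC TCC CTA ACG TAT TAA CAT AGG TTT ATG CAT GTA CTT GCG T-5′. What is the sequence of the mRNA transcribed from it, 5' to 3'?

5'-UUCACCAUGUUGUUUGUUCCGAUGAGGGAUUGCAUAAUUGUAUCCAAAUACGUACAUGAACGCA-3'

Reading the template 3'→5' as shown, RNA polymerase pairs each base (A→U, T→A, G↔C) to build mRNA 5'→3' directly.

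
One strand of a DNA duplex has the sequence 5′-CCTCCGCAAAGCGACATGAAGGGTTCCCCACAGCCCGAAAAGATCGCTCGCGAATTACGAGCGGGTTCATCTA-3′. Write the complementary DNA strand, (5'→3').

5'-TAGATGAACCCGCTCGTAATTCGCGAGCGATCTTTTCGGGCTGTGGGGAACCCTTCATGTCGCTTTGCGGAGG-3'

Pairing A↔T and G↔C gives GGAGGCGTTTCGCTGTACTTCCCAAGGGGTGTCGGGCTTTTCTAGCGAGCGCTTAATGCTCGCCCAAGTAGAT, running 3'→5'. Reverse for the 5'→3' convention.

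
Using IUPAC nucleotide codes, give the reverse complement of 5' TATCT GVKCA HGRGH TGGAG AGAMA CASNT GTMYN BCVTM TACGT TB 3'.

5′-VAACGTAKABGVNRKACANSTGTKTCTCTCCADCYCDTGMBCAGATA-3′

Standard pairs A↔T, G↔C; ambiguity codes pair R↔Y, M↔K, S↔S, B↔V, H↔D, N↔N. Complement (ATAGACBMGTDCYCDACCTCTCTKTGTSNACAKRNVGBAKATGCAAV), then reverse for 5'→3'.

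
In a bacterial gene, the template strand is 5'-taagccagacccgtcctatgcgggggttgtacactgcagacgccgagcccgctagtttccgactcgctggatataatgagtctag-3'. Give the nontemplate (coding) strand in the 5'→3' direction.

The coding strand is complementary and antiparallel to the template: take the complement (A↔T, G↔C) and reverse.

5'-CTAGACTCATTATATCCAGCGAGTCGGAAACTAGCGGGCTCGGCGTCTGCAGTGTACAACCCCCGCATAGGACGGGTCTGGCTTA-3'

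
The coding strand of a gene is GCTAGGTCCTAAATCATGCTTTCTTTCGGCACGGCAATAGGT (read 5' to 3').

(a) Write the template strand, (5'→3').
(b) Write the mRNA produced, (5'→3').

(a) The template strand is the reverse complement of the coding strand: complement CGATCCAGGATTTAGTACGAAAGAAAGCCGTGCCGTTATCCA, then reverse.
(b) mRNA matches the coding strand with T→U.

(a) 5′-ACCTATTGCCGTGCCGAAAGAAAGCATGATTTAGGACCTAGC-3′
(b) 5′-GCUAGGUCCUAAAUCAUGCUUUCUUUCGGCACGGCAAUAGGU-3′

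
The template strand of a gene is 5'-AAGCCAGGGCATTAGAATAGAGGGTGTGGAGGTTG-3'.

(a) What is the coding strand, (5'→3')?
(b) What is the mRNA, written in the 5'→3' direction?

(a) The coding strand is the reverse complement of the template: complement TTCGGTCCCGTAATCTTATCTCCCACACCTCCAAC, then reverse.
(b) mRNA has the coding-strand sequence with T→U.

(a) 5'-CAACCTCCACACCCTCTATTCTAATGCCCTGGCTT-3'
(b) 5'-CAACCUCCACACCCUCUAUUCUAAUGCCCUGGCUU-3'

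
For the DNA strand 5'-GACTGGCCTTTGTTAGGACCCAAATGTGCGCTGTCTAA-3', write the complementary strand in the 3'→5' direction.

Base-pairing A↔T, G↔C gives the complement. The complementary strand is antiparallel, so paired with a 5'→3' strand it runs 3'→5'.

3'-CTGACCGGAAACAATCCTGGGTTTACACGCGACAGATT-5'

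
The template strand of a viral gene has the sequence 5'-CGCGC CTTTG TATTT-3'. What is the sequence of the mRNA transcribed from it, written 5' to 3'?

The mRNA has the sequence of the coding strand (reverse complement of the template) with T→U. Reverse complement of CGCGCCTTTGTATTT is AAATACAAAGGCGCG; then T→U.

5'-AAAUACAAAGGCGCG-3'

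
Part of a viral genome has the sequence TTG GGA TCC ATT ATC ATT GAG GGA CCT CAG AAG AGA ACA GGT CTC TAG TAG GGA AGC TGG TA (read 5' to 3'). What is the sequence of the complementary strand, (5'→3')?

5'-TACCAGCTTCCCTACTAGAGACCTGTTCTCTTCTGAGGTCCCTCAATGATAATGGATCCCAA-3'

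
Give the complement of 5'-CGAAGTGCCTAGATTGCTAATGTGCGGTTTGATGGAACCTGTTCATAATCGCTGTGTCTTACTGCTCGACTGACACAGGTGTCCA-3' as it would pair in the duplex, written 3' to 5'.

3'-GCTTCACGGATCTAACGATTACACGCCAAACTACCTTGGACAAGTATTAGCGACACAGAATGACGAGCTGACTGTGTCCACAGGT-5'

Base-pairing A↔T, G↔C gives the complement. The complementary strand is antiparallel, so paired with a 5'→3' strand it runs 3'→5'.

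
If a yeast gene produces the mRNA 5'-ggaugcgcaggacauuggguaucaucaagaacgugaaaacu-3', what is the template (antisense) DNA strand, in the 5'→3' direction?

5'-AGTTTTCACGTTCTTGATGATACCCAATGTCCTGCGCATCC-3'

Replace U with T to get the coding DNA strand: GGATGCGCAGGACATTGGGTATCATCAAGAACGTGAAAACT. The template strand is its reverse complement (complement CCTACGCGTCCTGTAACCCATAGTAGTTCTTGCACTTTTGA, then reverse).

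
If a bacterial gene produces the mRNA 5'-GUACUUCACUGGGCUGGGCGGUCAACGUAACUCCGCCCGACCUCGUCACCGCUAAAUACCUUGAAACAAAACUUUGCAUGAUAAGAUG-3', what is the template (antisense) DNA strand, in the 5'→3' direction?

5'-CATCTTATCATGCAAAGTTTTGTTTCAAGGTATTTAGCGGTGACGAGGTCGGGCGGAGTTACGTTGACCGCCCAGCCCAGTGAAGTAC-3'

Replace U with T to get the coding DNA strand: GTACTTCACTGGGCTGGGCGGTCAACGTAACTCCGCCCGACCTCGTCACCGCTAAATACCTTGAAACAAAACTTTGCATGATAAGATG. The template strand is its reverse complement (complement CATGAAGTGACCCGACCCGCCAGTTGCATTGAGGCGGGCTGGAGCAGTGGCGATTTATGGAACTTTGTTTTGAAACGTACTATTCTAC, then reverse).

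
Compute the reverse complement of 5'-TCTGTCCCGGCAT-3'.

Reading the sequence 3'→5' and pairing each base (A↔T, G↔C) gives the reverse complement directly.

5′-ATGCCGGGACAGA-3′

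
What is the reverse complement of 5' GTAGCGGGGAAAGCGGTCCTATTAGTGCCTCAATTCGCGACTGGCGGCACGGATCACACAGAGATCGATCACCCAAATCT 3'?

Reading the sequence 3'→5' and pairing each base (A↔T, G↔C) gives the reverse complement directly.

5'-AGATTTGGGTGATCGATCTCTGTGTGATCCGTGCCGCCAGTCGCGAATTGAGGCACTAATAGGACCGCTTTCCCCGCTAC-3'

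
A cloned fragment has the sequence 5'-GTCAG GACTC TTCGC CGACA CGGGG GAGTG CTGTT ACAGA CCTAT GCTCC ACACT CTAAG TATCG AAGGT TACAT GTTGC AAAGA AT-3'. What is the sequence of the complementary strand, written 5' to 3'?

5'-ATTCTTTGCAACATGTAACCTTCGATACTTAGAGTGTGGAGCATAGGTCTGTAACAGCACTCCCCCGTGTCGGCGAAGAGTCCTGAC-3'

Pairing A↔T and G↔C gives CAGTCCTGAGAAGCGGCTGTGCCCCCTCACGACAATGTCTGGATACGAGGTGTGAGATTCATAGCTTCCAATGTACAACGTTTCTTA, running 3'→5'. Reverse for the 5'→3' convention.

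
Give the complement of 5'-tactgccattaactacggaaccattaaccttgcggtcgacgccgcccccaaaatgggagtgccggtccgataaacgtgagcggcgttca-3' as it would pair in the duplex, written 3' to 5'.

Base-pairing A↔T, G↔C gives the complement. The complementary strand is antiparallel, so paired with a 5'→3' strand it runs 3'→5'.

3'-ATGACGGTAATTGATGCCTTGGTAATTGGAACGCCAGCTGCGGCGGGGGTTTTACCCTCACGGCCAGGCTATTTGCACTCGCCGCAAGT-5'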